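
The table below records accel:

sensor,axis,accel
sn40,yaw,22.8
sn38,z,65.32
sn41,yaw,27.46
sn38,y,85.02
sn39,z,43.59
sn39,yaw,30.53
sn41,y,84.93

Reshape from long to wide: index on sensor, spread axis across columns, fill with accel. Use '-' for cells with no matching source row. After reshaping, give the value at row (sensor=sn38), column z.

The long row with sensor=sn38, axis=z has accel=65.32.

65.32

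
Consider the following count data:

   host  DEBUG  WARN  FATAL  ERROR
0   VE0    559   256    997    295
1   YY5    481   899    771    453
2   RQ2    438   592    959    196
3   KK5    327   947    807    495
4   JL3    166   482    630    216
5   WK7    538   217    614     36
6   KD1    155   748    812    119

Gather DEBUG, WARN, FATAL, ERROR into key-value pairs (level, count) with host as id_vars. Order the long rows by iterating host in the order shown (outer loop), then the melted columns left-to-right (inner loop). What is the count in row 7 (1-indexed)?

771

28 rows total (7 × 4). Row 7: index ⌊(7-1)/4⌋ = 1 into host → YY5; (7-1) mod 4 = 2 into the melted columns → FATAL.
So row 7 is (YY5, FATAL, 771); count = 771.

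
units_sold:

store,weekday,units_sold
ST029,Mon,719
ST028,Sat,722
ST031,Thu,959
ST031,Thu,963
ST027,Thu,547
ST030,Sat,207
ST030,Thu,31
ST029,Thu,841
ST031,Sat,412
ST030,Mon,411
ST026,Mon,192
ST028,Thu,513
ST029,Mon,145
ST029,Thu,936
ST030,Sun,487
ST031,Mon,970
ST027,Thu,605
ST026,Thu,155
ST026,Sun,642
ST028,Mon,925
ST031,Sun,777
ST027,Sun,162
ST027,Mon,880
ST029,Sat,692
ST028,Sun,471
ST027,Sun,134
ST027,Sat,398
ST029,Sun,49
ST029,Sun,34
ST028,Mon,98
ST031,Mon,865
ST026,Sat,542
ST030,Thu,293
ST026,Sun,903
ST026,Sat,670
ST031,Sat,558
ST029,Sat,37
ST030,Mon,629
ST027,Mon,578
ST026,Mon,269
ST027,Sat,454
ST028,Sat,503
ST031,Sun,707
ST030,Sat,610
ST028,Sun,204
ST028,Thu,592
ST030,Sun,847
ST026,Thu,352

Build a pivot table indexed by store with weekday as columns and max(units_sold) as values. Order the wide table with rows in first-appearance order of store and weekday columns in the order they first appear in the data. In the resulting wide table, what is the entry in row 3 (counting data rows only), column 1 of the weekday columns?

With rows in first-appearance order of store, row 3 is store=ST031. weekday columns in first-appearance order: Mon, Sat, Thu, Sun; column 1 is Mon.
Long rows with store=ST031, weekday=Mon: max(970, 865) = 970.

970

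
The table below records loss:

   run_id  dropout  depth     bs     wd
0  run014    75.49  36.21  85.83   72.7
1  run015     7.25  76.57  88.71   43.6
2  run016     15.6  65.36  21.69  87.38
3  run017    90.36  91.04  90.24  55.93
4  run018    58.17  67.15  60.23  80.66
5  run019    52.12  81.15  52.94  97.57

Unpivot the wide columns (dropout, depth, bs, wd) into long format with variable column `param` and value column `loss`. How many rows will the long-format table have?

6 run_id values × 4 melted columns = 24 rows.

24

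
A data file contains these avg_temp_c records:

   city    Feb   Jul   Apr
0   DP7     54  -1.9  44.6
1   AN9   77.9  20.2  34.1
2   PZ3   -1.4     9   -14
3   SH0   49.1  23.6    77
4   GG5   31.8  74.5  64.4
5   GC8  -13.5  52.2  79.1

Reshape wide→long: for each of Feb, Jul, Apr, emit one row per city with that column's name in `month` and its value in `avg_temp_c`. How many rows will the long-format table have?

6 city values × 3 melted columns = 18 rows.

18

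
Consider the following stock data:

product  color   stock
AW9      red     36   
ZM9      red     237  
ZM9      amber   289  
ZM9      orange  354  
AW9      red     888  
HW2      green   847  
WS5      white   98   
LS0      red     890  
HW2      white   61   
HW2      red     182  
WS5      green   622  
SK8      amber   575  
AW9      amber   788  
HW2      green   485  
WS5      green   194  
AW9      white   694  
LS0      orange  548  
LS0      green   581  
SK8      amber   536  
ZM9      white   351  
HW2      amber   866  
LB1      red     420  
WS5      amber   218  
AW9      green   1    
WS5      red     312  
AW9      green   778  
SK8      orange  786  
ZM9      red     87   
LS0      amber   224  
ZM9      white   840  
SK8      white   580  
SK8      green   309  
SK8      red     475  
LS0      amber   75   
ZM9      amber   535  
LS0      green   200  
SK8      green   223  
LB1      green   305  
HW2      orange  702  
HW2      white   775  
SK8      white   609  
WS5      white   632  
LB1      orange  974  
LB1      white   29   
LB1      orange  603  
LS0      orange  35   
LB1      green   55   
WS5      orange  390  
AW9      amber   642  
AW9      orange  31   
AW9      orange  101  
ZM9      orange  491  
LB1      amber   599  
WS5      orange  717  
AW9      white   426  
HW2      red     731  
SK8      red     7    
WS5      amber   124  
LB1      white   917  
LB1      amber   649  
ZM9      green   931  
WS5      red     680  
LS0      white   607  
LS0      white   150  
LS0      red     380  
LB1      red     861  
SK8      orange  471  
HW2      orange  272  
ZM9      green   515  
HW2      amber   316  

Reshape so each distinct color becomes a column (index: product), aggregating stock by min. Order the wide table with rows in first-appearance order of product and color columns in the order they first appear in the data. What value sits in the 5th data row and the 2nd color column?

With rows in first-appearance order of product, row 5 is product=LS0. color columns in first-appearance order: red, amber, orange, green, white; column 2 is amber.
Long rows with product=LS0, color=amber: min(224, 75) = 75.

75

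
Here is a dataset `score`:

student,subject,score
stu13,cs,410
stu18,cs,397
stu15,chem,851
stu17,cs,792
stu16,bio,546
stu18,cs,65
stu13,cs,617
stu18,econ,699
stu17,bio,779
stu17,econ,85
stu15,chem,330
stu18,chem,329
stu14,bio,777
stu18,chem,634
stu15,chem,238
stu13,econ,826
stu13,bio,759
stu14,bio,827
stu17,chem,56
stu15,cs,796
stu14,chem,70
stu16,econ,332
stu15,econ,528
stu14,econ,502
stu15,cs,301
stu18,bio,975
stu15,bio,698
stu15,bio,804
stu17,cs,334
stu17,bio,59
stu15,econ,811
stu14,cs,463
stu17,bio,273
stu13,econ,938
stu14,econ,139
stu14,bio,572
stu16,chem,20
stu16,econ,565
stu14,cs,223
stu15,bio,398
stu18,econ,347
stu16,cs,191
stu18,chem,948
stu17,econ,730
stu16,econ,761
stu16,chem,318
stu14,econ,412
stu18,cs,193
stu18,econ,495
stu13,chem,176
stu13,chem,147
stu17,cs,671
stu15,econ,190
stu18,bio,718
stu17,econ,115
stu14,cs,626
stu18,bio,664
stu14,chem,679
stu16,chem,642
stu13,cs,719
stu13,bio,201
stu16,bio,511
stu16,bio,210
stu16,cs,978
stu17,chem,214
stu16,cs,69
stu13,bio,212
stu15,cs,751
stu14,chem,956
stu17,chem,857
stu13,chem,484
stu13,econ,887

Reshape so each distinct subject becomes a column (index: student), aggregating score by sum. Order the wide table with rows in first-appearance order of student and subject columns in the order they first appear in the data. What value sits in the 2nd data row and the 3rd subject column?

2357

With rows in first-appearance order of student, row 2 is student=stu18. subject columns in first-appearance order: cs, chem, bio, econ; column 3 is bio.
Long rows with student=stu18, subject=bio: 975 + 718 + 664 = 2357.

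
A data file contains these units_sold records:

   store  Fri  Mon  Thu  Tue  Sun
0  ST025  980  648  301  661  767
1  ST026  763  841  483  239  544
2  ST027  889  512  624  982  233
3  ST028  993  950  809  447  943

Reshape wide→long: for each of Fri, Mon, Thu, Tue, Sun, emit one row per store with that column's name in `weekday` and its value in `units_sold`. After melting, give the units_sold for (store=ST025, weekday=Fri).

Unpivoting turns each (store, wide-column) pair into one long row.
The wide cell at row ST025, column Fri holds 980, so the long row (ST025, Fri) has units_sold=980.

980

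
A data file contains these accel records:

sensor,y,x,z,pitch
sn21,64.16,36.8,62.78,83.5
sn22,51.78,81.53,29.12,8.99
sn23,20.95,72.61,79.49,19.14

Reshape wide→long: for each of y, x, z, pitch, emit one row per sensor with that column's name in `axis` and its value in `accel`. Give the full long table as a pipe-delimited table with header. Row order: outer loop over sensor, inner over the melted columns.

| sensor | axis | accel |
| sn21 | y | 64.16 |
| sn21 | x | 36.8 |
| sn21 | z | 62.78 |
| sn21 | pitch | 83.5 |
| sn22 | y | 51.78 |
| sn22 | x | 81.53 |
| sn22 | z | 29.12 |
| sn22 | pitch | 8.99 |
| sn23 | y | 20.95 |
| sn23 | x | 72.61 |
| sn23 | z | 79.49 |
| sn23 | pitch | 19.14 |

Each (sensor, column) pair becomes one row: 3 × 4 = 12 rows.
For example, (sn21, y) → accel=64.16.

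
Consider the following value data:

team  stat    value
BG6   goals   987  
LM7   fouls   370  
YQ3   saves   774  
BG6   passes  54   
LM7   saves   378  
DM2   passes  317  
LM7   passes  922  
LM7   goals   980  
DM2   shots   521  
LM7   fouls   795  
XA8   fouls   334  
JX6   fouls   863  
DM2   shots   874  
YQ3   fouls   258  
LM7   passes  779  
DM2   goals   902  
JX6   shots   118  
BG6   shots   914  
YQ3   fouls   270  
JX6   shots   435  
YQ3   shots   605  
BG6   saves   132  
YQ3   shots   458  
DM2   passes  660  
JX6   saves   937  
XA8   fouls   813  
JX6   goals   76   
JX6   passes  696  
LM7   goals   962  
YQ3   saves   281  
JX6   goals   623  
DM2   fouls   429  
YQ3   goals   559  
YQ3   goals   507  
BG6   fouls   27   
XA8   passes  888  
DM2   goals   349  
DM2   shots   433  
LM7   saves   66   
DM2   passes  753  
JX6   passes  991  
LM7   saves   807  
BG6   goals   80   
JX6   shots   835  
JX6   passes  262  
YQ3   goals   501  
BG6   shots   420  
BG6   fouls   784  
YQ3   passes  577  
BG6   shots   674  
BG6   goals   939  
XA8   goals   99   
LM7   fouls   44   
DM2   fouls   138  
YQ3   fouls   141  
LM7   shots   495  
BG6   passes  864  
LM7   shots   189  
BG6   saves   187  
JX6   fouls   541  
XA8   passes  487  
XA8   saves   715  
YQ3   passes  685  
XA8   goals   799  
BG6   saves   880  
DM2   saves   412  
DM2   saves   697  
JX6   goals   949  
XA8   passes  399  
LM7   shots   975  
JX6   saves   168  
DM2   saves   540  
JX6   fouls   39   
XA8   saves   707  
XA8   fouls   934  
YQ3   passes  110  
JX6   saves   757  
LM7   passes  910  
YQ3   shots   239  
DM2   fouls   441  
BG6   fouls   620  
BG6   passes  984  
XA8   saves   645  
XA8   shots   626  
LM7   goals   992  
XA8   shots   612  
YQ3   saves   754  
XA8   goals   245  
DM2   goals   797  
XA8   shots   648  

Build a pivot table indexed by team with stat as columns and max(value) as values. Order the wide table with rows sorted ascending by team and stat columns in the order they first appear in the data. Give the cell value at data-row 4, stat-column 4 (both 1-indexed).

922

With rows sorted ascending by team, row 4 is team=LM7. stat columns in first-appearance order: goals, fouls, saves, passes, shots; column 4 is passes.
Long rows with team=LM7, stat=passes: max(922, 779, 910) = 922.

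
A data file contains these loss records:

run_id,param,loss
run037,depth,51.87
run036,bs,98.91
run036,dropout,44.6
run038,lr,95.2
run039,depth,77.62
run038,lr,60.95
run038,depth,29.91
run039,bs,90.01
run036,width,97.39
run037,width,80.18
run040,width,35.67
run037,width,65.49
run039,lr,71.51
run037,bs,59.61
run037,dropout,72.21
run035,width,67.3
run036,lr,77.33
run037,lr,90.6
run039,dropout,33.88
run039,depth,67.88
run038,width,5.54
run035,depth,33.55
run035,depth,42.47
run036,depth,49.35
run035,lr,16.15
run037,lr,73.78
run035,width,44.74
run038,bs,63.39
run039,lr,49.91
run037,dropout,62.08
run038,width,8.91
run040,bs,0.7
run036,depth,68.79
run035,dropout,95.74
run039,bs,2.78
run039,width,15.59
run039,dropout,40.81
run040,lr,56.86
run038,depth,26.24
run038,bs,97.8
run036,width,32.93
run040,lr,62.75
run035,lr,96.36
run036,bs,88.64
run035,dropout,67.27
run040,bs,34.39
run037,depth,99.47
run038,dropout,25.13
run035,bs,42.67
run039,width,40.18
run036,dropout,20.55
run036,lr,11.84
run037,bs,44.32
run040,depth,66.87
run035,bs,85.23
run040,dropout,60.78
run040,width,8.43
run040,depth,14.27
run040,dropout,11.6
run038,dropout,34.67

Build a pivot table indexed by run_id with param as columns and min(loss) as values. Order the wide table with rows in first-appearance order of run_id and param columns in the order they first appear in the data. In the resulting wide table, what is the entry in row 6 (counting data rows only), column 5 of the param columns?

44.74

With rows in first-appearance order of run_id, row 6 is run_id=run035. param columns in first-appearance order: depth, bs, dropout, lr, width; column 5 is width.
Long rows with run_id=run035, param=width: min(67.3, 44.74) = 44.74.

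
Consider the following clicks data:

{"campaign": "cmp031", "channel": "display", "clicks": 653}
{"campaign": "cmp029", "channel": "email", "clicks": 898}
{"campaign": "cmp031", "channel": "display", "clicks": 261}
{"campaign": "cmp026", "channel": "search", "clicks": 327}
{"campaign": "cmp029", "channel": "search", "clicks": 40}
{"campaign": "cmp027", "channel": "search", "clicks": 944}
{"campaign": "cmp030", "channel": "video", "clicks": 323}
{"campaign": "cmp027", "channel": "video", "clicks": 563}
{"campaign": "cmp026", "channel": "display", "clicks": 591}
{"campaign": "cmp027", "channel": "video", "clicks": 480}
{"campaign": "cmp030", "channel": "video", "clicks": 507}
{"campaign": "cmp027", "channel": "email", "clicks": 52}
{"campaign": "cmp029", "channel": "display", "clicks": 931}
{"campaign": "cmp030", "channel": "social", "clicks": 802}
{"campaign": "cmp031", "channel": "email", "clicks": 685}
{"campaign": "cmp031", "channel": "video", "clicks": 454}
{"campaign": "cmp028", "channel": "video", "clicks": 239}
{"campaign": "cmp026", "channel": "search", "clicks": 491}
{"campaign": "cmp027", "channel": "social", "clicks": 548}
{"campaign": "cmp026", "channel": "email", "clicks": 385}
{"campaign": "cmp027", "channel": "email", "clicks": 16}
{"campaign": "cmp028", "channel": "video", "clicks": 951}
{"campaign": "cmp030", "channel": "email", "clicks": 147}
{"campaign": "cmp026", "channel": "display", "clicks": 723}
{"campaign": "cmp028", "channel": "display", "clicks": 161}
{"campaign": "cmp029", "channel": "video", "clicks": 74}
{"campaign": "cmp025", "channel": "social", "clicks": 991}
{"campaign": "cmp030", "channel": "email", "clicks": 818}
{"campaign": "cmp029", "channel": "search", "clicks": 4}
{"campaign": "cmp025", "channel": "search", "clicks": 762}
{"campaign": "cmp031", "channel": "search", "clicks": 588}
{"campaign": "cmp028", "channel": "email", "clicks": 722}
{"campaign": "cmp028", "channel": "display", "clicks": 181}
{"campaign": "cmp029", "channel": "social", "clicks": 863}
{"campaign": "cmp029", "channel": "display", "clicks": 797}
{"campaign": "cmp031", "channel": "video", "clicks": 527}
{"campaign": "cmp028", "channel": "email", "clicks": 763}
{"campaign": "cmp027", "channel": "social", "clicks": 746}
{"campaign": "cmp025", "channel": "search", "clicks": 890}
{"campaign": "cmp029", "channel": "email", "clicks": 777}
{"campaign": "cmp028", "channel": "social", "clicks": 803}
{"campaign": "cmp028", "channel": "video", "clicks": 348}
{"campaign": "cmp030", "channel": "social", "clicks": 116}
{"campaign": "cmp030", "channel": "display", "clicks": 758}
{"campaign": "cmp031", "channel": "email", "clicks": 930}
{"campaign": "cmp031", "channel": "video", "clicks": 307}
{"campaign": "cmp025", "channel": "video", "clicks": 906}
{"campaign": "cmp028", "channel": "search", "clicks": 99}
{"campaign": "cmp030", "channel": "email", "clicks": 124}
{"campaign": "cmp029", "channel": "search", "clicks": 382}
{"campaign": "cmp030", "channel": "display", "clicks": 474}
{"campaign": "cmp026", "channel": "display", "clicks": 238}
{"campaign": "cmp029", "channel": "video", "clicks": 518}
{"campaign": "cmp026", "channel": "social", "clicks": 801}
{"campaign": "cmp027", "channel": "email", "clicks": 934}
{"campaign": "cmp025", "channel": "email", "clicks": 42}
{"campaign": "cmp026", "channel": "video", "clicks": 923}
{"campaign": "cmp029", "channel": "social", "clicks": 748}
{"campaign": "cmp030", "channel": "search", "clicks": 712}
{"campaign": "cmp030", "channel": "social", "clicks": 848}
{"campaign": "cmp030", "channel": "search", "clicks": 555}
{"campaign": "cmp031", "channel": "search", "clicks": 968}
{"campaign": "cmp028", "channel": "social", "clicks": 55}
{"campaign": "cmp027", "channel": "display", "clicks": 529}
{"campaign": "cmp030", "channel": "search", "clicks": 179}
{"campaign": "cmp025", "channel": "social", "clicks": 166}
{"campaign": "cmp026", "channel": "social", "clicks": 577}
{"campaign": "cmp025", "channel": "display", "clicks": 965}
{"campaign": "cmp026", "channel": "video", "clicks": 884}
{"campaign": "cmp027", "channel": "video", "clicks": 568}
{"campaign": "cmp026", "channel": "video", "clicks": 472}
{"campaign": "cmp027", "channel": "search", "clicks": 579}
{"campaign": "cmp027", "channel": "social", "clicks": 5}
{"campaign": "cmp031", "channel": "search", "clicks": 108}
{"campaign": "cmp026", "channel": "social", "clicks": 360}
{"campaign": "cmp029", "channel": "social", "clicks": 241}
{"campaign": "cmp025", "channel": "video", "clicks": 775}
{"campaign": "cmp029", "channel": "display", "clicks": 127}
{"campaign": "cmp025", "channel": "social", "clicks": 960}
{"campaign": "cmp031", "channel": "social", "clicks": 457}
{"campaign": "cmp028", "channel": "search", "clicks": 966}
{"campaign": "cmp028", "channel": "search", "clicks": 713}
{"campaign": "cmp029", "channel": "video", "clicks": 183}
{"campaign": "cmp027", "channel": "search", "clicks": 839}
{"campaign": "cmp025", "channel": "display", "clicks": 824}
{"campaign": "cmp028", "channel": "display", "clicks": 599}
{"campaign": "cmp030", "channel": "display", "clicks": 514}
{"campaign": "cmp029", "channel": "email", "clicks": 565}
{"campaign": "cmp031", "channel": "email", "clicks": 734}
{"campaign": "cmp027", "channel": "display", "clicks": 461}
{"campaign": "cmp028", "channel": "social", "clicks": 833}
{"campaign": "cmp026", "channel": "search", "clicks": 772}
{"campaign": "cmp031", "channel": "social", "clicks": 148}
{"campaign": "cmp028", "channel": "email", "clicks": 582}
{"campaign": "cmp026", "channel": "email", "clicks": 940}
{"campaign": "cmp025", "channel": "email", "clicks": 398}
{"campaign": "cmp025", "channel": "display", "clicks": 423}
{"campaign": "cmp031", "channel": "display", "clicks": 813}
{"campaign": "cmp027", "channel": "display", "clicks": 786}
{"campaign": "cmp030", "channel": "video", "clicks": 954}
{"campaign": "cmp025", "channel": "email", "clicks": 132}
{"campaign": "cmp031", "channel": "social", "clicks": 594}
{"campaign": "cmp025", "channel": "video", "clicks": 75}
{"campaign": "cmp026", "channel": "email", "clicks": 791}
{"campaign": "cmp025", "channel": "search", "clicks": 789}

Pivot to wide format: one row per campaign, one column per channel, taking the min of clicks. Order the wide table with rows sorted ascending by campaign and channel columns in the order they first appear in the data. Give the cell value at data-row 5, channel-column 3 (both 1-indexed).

With rows sorted ascending by campaign, row 5 is campaign=cmp029. channel columns in first-appearance order: display, email, search, video, social; column 3 is search.
Long rows with campaign=cmp029, channel=search: min(40, 4, 382) = 4.

4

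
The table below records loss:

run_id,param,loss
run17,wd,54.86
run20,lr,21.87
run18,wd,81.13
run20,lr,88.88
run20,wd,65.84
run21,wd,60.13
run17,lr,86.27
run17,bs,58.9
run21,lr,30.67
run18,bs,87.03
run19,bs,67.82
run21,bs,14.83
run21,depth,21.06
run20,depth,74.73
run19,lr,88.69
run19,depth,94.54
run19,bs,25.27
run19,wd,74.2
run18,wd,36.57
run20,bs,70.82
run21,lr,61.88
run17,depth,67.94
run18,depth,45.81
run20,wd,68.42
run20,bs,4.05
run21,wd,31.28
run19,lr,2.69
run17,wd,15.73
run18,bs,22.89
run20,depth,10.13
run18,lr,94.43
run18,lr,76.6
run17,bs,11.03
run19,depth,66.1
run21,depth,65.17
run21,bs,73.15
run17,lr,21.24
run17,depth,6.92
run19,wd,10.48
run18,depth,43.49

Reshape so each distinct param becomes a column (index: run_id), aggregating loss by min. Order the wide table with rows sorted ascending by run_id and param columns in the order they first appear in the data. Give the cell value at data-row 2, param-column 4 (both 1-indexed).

43.49

With rows sorted ascending by run_id, row 2 is run_id=run18. param columns in first-appearance order: wd, lr, bs, depth; column 4 is depth.
Long rows with run_id=run18, param=depth: min(45.81, 43.49) = 43.49.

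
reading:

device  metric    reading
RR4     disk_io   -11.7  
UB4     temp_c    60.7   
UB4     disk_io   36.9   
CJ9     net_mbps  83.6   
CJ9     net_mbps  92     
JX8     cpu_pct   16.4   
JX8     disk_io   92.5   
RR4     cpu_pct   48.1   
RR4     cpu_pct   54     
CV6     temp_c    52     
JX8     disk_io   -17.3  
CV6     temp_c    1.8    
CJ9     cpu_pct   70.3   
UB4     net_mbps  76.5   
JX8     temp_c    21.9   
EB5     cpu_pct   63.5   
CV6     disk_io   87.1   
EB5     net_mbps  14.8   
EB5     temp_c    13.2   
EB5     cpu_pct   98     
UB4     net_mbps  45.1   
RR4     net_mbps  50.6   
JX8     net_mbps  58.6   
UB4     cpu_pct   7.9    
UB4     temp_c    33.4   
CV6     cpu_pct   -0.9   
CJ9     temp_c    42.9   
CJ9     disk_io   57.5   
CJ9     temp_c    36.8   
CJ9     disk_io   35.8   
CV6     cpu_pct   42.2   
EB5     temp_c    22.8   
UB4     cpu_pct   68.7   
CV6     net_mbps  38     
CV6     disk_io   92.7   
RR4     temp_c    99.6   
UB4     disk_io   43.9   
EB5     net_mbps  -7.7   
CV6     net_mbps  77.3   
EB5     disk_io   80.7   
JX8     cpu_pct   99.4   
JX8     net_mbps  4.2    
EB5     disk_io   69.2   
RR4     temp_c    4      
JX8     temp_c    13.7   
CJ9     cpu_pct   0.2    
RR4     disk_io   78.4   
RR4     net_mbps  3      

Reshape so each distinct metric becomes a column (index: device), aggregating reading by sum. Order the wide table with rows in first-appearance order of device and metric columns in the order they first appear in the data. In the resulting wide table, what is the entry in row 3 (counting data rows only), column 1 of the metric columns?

With rows in first-appearance order of device, row 3 is device=CJ9. metric columns in first-appearance order: disk_io, temp_c, net_mbps, cpu_pct; column 1 is disk_io.
Long rows with device=CJ9, metric=disk_io: 57.5 + 35.8 = 93.3.

93.3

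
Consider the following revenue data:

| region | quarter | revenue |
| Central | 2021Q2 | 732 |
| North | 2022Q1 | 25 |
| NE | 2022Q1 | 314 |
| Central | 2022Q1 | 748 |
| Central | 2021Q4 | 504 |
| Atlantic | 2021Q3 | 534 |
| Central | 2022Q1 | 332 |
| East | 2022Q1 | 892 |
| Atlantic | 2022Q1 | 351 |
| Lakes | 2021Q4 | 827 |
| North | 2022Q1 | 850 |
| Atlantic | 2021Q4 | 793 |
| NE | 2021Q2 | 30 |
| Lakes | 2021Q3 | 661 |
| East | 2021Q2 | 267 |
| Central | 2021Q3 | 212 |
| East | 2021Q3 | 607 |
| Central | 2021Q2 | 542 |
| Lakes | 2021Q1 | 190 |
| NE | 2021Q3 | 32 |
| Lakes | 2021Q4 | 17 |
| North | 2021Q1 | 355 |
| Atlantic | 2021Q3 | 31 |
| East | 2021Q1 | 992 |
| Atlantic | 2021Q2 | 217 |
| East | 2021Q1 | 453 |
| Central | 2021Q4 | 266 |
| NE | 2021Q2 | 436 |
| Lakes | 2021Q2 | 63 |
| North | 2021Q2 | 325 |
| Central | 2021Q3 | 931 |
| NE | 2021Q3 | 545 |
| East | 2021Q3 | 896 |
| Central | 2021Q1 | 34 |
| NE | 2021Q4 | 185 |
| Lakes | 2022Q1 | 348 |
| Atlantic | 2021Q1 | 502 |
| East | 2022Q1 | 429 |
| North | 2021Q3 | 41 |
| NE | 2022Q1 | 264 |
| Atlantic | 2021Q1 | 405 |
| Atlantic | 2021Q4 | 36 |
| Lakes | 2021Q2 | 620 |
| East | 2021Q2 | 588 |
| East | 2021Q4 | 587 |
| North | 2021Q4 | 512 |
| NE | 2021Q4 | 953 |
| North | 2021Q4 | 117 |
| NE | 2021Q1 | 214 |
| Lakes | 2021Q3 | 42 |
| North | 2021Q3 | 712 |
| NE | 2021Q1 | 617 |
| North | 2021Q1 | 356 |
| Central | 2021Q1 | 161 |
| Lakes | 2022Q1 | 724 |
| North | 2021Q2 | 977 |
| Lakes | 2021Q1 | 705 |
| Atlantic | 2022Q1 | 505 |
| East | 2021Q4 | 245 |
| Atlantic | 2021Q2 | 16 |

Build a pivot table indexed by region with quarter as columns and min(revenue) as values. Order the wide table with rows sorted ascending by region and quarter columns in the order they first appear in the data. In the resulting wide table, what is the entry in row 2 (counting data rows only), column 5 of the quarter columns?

34

With rows sorted ascending by region, row 2 is region=Central. quarter columns in first-appearance order: 2021Q2, 2022Q1, 2021Q4, 2021Q3, 2021Q1; column 5 is 2021Q1.
Long rows with region=Central, quarter=2021Q1: min(34, 161) = 34.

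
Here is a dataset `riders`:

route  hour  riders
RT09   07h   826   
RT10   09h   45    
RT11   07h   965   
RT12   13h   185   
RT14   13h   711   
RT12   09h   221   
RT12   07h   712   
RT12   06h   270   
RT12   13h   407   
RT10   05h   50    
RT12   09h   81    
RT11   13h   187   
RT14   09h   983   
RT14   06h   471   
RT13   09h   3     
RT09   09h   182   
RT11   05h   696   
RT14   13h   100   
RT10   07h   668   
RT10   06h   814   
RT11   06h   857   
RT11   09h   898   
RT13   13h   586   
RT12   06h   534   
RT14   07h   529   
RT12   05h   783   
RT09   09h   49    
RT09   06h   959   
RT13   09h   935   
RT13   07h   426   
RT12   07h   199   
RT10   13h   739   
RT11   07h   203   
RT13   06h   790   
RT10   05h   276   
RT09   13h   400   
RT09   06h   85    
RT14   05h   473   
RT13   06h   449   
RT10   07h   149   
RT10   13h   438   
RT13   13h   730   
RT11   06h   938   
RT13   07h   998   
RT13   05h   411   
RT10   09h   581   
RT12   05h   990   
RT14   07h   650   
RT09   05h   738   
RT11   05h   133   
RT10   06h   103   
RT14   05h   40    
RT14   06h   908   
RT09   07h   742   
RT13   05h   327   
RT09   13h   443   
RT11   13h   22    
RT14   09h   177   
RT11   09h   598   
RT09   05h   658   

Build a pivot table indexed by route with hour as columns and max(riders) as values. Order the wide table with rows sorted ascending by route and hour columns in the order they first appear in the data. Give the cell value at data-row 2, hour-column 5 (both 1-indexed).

276

With rows sorted ascending by route, row 2 is route=RT10. hour columns in first-appearance order: 07h, 09h, 13h, 06h, 05h; column 5 is 05h.
Long rows with route=RT10, hour=05h: max(50, 276) = 276.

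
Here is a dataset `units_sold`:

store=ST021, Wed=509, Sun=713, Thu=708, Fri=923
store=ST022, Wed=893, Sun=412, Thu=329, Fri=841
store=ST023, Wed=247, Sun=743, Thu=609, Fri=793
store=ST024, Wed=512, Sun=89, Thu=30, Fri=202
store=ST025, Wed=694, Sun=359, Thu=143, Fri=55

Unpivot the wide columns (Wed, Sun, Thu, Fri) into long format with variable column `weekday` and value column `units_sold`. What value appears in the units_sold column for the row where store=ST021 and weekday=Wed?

Unpivoting turns each (store, wide-column) pair into one long row.
The wide cell at row ST021, column Wed holds 509, so the long row (ST021, Wed) has units_sold=509.

509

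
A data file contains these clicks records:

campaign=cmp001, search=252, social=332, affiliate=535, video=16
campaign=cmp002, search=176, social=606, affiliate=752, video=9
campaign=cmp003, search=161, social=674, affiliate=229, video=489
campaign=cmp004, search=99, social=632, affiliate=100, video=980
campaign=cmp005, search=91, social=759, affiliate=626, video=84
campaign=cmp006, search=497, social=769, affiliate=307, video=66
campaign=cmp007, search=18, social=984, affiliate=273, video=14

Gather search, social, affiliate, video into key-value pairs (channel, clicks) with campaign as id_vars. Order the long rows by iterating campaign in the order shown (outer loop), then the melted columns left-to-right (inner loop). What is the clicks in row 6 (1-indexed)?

28 rows total (7 × 4). Row 6: index ⌊(6-1)/4⌋ = 1 into campaign → cmp002; (6-1) mod 4 = 1 into the melted columns → social.
So row 6 is (cmp002, social, 606); clicks = 606.

606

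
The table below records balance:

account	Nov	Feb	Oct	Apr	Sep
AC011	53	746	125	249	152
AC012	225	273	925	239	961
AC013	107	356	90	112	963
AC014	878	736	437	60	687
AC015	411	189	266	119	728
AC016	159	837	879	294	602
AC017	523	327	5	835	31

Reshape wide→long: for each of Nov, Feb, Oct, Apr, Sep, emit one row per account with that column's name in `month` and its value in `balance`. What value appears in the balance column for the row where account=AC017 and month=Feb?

Unpivoting turns each (account, wide-column) pair into one long row.
The wide cell at row AC017, column Feb holds 327, so the long row (AC017, Feb) has balance=327.

327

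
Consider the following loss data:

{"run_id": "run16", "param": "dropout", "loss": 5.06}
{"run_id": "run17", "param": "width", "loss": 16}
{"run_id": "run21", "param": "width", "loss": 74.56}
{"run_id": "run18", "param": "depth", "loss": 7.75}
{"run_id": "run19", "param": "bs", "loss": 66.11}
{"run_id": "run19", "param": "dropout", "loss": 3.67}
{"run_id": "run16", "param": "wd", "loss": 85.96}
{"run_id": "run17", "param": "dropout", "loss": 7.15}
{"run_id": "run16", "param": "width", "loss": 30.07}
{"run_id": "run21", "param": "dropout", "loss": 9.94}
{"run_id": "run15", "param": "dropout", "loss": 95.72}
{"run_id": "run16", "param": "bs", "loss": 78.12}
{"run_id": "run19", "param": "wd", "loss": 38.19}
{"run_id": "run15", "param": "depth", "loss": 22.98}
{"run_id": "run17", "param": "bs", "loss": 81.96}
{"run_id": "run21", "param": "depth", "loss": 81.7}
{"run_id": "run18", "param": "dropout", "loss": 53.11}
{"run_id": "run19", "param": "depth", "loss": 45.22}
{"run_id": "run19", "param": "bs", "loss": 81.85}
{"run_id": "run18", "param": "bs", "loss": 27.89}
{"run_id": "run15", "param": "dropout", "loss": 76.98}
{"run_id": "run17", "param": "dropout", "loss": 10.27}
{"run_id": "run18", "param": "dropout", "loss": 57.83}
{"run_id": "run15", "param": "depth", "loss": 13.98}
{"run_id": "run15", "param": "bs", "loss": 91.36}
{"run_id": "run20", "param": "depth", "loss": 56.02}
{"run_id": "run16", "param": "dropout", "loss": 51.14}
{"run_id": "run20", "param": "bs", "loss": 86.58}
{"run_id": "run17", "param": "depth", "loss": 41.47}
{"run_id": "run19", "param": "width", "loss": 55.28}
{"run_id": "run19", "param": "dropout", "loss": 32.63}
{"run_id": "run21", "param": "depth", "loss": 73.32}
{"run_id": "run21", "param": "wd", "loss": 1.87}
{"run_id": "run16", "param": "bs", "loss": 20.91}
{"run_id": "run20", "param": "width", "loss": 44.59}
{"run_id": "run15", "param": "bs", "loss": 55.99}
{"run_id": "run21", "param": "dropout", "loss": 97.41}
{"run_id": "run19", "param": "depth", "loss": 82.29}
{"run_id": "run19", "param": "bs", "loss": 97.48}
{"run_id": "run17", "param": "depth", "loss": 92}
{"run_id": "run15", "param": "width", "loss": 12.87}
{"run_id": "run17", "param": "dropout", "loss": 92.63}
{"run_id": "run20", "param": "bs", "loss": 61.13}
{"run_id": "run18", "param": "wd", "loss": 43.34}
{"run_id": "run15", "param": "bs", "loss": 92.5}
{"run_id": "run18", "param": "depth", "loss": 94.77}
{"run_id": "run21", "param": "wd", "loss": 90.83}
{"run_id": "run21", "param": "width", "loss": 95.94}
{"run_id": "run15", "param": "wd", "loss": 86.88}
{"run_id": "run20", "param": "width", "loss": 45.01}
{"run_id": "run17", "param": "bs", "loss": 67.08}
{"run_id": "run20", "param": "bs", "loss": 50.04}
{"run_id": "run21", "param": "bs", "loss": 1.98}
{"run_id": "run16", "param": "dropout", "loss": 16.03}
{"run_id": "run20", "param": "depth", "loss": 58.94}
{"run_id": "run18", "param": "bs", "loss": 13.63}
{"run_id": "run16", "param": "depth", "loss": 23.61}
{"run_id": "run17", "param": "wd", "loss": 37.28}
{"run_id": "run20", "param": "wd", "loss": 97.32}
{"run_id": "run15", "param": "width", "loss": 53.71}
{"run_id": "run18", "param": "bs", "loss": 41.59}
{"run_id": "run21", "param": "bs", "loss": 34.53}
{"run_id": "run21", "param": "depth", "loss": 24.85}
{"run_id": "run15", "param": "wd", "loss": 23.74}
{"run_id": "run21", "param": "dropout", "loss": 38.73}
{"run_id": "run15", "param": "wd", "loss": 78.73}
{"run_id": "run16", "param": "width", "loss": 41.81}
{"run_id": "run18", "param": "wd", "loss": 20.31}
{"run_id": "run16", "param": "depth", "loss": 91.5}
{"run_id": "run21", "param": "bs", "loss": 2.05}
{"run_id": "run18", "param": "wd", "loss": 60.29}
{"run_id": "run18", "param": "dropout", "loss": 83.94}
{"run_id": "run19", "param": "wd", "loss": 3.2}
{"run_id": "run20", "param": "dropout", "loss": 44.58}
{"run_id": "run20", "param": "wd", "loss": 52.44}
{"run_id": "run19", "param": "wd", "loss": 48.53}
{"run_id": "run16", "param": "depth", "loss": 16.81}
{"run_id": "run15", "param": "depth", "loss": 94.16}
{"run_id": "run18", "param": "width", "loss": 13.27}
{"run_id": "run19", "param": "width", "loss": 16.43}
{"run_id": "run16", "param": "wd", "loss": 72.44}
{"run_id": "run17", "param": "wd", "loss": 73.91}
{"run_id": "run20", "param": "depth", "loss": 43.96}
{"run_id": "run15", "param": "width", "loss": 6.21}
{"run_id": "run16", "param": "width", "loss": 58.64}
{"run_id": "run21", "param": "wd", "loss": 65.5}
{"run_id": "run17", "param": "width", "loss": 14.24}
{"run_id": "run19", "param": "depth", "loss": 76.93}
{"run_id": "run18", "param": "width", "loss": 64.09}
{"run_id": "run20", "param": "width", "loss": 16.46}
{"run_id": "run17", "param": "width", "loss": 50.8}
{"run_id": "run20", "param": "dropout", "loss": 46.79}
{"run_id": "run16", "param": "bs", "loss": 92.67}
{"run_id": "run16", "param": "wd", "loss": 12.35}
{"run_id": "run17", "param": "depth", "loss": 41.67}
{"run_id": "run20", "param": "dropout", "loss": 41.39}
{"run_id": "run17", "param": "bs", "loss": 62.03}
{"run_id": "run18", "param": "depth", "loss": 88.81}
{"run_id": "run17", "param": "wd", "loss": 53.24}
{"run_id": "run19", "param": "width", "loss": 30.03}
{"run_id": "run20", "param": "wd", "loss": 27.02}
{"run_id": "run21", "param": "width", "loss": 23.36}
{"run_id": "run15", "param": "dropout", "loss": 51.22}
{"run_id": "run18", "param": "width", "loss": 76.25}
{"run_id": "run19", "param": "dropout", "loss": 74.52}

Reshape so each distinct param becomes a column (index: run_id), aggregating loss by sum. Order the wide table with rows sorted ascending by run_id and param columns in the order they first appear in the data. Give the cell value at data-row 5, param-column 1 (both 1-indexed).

With rows sorted ascending by run_id, row 5 is run_id=run19. param columns in first-appearance order: dropout, width, depth, bs, wd; column 1 is dropout.
Long rows with run_id=run19, param=dropout: 3.67 + 32.63 + 74.52 = 110.82.

110.82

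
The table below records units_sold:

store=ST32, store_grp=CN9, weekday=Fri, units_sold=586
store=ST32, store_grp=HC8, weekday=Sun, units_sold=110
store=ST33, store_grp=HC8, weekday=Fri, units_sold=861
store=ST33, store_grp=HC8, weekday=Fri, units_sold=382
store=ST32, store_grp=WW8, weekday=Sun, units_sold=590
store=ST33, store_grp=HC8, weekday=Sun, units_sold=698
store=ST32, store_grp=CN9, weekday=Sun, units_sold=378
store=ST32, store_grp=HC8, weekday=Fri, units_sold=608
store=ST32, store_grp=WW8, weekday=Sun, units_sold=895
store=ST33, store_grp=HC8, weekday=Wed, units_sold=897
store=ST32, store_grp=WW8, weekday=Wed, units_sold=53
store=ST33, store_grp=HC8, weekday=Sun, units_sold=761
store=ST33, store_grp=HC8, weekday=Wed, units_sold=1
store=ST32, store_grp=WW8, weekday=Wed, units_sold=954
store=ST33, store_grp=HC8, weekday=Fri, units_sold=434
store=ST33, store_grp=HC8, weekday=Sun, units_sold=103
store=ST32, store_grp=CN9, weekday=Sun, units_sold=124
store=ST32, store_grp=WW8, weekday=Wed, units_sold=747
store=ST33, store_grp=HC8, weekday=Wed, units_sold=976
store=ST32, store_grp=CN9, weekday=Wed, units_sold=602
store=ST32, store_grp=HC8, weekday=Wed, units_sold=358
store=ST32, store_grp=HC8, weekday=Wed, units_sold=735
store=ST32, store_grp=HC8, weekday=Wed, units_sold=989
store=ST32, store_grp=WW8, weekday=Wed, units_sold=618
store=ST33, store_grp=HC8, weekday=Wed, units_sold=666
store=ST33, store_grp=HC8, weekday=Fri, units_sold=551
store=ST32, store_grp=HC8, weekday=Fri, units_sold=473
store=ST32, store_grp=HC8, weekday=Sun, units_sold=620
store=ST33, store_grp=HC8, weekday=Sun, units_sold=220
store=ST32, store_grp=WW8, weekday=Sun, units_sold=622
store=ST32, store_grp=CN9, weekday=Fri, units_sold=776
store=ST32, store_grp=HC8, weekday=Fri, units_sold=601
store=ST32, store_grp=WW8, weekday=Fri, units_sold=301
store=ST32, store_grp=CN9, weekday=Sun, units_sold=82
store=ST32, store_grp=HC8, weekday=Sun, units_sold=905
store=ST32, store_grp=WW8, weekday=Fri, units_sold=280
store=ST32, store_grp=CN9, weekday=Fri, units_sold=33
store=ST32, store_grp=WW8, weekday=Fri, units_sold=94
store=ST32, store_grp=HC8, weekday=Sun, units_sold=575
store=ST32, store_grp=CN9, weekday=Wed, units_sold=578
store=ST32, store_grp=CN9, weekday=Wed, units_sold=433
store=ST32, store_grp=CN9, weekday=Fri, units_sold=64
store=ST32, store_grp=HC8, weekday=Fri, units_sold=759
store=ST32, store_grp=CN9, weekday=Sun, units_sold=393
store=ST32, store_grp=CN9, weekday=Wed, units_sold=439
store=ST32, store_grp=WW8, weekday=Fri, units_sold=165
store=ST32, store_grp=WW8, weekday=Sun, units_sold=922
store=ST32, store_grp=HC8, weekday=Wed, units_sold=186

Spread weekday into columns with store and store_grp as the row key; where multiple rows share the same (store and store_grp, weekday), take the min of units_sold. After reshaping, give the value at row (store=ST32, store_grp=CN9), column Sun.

Rows with store=ST32, store_grp=CN9 and weekday=Sun: units_sold values are 378, 124, 82, 393.
min(378, 124, 82, 393) = 82.

82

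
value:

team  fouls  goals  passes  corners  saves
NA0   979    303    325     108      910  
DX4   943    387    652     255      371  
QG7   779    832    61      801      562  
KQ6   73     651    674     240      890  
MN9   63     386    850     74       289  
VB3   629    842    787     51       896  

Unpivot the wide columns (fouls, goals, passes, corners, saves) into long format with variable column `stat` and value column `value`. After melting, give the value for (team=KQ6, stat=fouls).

73

Unpivoting turns each (team, wide-column) pair into one long row.
The wide cell at row KQ6, column fouls holds 73, so the long row (KQ6, fouls) has value=73.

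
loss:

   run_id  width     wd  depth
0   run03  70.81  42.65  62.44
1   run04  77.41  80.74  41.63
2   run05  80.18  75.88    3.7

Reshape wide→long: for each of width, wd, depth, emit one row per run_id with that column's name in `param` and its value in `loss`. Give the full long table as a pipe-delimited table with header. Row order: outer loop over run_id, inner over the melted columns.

Each (run_id, column) pair becomes one row: 3 × 3 = 9 rows.
For example, (run03, width) → loss=70.81.

| run_id | param | loss |
| run03 | width | 70.81 |
| run03 | wd | 42.65 |
| run03 | depth | 62.44 |
| run04 | width | 77.41 |
| run04 | wd | 80.74 |
| run04 | depth | 41.63 |
| run05 | width | 80.18 |
| run05 | wd | 75.88 |
| run05 | depth | 3.7 |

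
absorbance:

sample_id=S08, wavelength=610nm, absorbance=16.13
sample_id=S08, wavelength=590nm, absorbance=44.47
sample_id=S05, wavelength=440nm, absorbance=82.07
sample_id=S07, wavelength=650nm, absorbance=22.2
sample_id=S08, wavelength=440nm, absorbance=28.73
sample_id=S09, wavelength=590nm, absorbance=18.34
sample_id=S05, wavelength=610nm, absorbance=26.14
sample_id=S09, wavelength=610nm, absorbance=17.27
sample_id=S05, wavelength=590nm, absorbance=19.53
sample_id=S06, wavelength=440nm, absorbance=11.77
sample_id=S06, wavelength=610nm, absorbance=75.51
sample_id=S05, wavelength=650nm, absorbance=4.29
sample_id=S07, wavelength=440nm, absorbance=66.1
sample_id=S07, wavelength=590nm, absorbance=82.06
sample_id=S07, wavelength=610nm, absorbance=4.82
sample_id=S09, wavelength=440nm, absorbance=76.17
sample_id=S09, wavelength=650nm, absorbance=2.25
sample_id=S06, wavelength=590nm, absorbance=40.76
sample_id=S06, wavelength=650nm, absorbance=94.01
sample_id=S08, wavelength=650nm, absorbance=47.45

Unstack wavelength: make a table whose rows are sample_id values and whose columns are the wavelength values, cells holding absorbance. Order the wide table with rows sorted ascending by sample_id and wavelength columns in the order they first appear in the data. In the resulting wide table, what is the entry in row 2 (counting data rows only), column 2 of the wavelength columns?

With rows sorted ascending by sample_id, row 2 is sample_id=S06. wavelength columns in first-appearance order: 610nm, 590nm, 440nm, 650nm; column 2 is 590nm.
Long rows with sample_id=S06, wavelength=590nm: absorbance = 40.76.

40.76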